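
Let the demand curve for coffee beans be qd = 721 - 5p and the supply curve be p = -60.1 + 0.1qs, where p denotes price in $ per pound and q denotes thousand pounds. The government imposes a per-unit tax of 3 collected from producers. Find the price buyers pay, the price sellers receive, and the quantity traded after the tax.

p_b = 10, p_s = 7, q = 671

Solving each curve for q: qs = 601 + 10p.
The tax drives a wedge p_b - p_s = 3. Substituting p_s = p_b - 3 into supply: qs = 571 + 10p_b.
Set qd = qs: 721 - 5p_b = 571 + 10p_b, so 150 = 15p_b and p_b = 10.
So p_s = 7 and the quantity traded is q = 721 - 5(10) = 671.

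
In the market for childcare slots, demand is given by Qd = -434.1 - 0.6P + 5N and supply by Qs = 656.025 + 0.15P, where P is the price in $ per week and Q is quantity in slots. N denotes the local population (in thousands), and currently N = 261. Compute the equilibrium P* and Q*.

P* = 286.5, Q* = 699

With N = 261, demand is Qd = 870.9 - 0.6P.
Equating demand and supply, 870.9 - 0.6P = 656.025 + 0.15P gives 0.75P = 214.875, so P* = 286.5.
Then Q* = 870.9 - 0.6(286.5) = 699.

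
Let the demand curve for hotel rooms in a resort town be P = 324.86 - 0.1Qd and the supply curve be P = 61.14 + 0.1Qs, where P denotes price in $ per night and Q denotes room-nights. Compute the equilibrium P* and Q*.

P* = 193, Q* = 1318.6

Rewriting in direct form: Qd = 3248.6 - 10P and Qs = -611.4 + 10P.
Equating demand and supply, 3248.6 - 10P = -611.4 + 10P gives 20P = 3860, so P* = 193.
Plugging P* into demand: Q* = 3248.6 - 10(193) = 1318.6.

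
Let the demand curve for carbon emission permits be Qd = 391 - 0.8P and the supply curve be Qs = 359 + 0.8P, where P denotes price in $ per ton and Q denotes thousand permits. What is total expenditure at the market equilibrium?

Set Qd = Qs: 391 - 0.8P = 359 + 0.8P, so 32 = 1.6P and P* = 20.
Plugging P* into demand: Q* = 391 - 0.8(20) = 375.
Total expenditure = P* × Q* = 20 × 375 = 7500.

Total expenditure = 7500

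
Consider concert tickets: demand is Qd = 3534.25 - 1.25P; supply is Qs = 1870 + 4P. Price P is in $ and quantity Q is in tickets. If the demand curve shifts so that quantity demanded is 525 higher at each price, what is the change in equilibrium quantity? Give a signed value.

ΔQ = 400

The market clears where 3534.25 - 1.25P = 1870 + 4P. Rearranging, 5.25P = 1664.25, hence P* = 317.
Plugging P* into demand: Q* = 3534.25 - 1.25(317) = 3138.
After the shift, demand is Qd = 4059.25 - 1.25P.
New equilibrium: 2189.25 = 5.25P, so P = 417 and Q = 3538.
ΔQ = 3538 - 3138 = 400.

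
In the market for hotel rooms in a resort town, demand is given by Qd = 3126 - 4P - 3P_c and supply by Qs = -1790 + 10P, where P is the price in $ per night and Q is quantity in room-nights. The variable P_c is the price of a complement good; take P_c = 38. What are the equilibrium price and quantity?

P* = 343, Q* = 1640

With P_c = 38, demand is Qd = 3012 - 4P.
The market clears where 3012 - 4P = -1790 + 10P. Rearranging, 14P = 4802, hence P* = 343.
Plugging P* into demand: Q* = 3012 - 4(343) = 1640.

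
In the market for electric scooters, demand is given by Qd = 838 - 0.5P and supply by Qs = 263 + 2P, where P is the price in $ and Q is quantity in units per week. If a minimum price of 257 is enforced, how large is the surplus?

At P = 257: Qd = 709.5 and Qs = 777.
Surplus = Qs - Qd = 777 - 709.5 = 67.5.

Surplus = 67.5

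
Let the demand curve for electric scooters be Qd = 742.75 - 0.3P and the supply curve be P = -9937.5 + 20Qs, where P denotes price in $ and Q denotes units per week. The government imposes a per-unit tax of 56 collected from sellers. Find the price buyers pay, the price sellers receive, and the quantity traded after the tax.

P_b = 710.5, P_s = 654.5, Q = 529.6

In direct form, Qs = 496.875 + 0.05P.
Sellers keep P_s = P_b - 56 per unit, so supply in terms of the buyer price is Qs = 494.075 + 0.05P_b.
Market clearing requires 742.75 - 0.3P_b = 494.075 + 0.05P_b; hence 248.675 = 0.35P_b and P_b = 710.5.
Then P_s = 710.5 - 56 = 654.5 and Q = 742.75 - 0.3(710.5) = 529.6.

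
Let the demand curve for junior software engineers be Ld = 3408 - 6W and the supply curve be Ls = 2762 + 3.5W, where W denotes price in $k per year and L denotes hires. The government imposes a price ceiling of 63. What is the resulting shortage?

At W = 63: Ld = 3030 and Ls = 2982.5.
Shortage = Ld - Ls = 3030 - 2982.5 = 47.5.

Shortage = 47.5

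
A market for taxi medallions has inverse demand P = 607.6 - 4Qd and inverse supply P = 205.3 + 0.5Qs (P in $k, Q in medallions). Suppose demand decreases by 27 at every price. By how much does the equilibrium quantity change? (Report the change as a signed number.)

ΔQ = -24

Rewriting in direct form: Qd = 151.9 - 0.25P and Qs = -410.6 + 2P.
At equilibrium Qd = Qs, so 151.9 - 0.25P = -410.6 + 2P; collecting terms, 562.5 = 2.25P and P* = 250.
Plugging P* into demand: Q* = 151.9 - 0.25(250) = 89.4.
After the shift, demand is Qd = 124.9 - 0.25P.
Re-solving, 2.25P = 535.5 gives P = 238 and Q = 65.4.
ΔQ = 65.4 - 89.4 = -24.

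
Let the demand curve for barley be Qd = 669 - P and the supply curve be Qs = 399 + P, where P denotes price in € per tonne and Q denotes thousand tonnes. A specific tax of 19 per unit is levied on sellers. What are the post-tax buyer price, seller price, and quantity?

The tax drives a wedge P_b - P_s = 19. Substituting P_s = P_b - 19 into supply: Qs = 380 + P_b.
Market clearing requires 669 - P_b = 380 + P_b; hence 289 = 2P_b and P_b = 144.5.
So P_s = 125.5 and the quantity traded is Q = 669 - 144.5 = 524.5.

P_b = 144.5, P_s = 125.5, Q = 524.5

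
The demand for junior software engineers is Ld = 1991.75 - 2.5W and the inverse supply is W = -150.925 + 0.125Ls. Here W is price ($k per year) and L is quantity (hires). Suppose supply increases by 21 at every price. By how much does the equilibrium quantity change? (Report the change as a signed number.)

ΔL = 5

Inverting to quantity form: Ls = 1207.4 + 8W.
At equilibrium Ld = Ls, so 1991.75 - 2.5W = 1207.4 + 8W; collecting terms, 784.35 = 10.5W and W* = 74.7.
Then L* = 1991.75 - 2.5(74.7) = 1805.
After the shift, supply is Ls = 1228.4 + 8W.
Re-solving, 10.5W = 763.35 gives W = 72.7 and L = 1810.
ΔL = 1810 - 1805 = 5.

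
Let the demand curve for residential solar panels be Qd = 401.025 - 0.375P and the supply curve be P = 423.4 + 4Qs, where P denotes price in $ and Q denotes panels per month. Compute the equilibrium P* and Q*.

P* = 811, Q* = 96.9

In direct form, Qs = -105.85 + 0.25P.
At equilibrium Qd = Qs, so 401.025 - 0.375P = -105.85 + 0.25P; collecting terms, 506.875 = 0.625P and P* = 811.
Substitute back: Q* = 401.025 - 0.375(811) = 96.9.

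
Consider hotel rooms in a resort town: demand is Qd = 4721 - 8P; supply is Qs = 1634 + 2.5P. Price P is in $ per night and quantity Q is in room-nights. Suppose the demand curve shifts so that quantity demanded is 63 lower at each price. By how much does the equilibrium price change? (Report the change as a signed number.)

ΔP = -6

Set Qd = Qs: 4721 - 8P = 1634 + 2.5P, so 3087 = 10.5P and P* = 294.
From the demand curve, Q* = 4721 - 8(294) = 2369.
After the shift, demand is Qd = 4658 - 8P.
New equilibrium: 3024 = 10.5P, so P = 288 and Q = 2354.
ΔP = 288 - 294 = -6.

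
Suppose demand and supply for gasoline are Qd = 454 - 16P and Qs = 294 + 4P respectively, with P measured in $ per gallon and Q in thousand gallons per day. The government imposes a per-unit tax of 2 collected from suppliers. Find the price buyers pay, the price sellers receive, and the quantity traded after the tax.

P_b = 8.4, P_s = 6.4, Q = 319.6

With a tax of 2 on suppliers, they supply based on the net price P_s = P_b - 2, so Qs = 286 + 4P_b.
Market clearing requires 454 - 16P_b = 286 + 4P_b; hence 168 = 20P_b and P_b = 8.4.
Then P_s = 8.4 - 2 = 6.4 and Q = 454 - 16(8.4) = 319.6.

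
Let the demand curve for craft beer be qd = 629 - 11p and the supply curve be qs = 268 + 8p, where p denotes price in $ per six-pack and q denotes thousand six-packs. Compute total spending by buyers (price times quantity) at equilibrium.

Total spending by buyers = 7980

Equating demand and supply, 629 - 11p = 268 + 8p gives 19p = 361, so p* = 19.
Substitute back: q* = 629 - 11(19) = 420.
Total spending by buyers = p* × q* = 19 × 420 = 7980.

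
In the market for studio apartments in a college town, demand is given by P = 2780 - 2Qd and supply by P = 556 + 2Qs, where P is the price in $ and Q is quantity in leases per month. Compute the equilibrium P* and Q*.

Rewriting in direct form: Qd = 1390 - 0.5P and Qs = -278 + 0.5P.
Equating demand and supply, 1390 - 0.5P = -278 + 0.5P gives P = 1668, so P* = 1668.
From the demand curve, Q* = 1390 - 0.5(1668) = 556.

P* = 1668, Q* = 556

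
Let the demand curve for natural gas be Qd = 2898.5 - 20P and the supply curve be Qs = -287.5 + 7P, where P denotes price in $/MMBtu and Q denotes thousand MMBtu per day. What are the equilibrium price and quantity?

Equating demand and supply, 2898.5 - 20P = -287.5 + 7P gives 27P = 3186, so P* = 118.
Plugging P* into demand: Q* = 2898.5 - 20(118) = 538.5.

P* = 118, Q* = 538.5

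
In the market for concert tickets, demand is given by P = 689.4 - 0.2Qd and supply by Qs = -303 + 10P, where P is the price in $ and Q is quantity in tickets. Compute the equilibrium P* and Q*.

In direct form, Qd = 3447 - 5P.
The market clears where 3447 - 5P = -303 + 10P. Rearranging, 15P = 3750, hence P* = 250.
Then Q* = 3447 - 5(250) = 2197.

P* = 250, Q* = 2197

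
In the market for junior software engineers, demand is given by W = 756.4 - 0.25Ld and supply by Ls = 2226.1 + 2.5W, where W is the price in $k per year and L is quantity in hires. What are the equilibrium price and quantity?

W* = 123, L* = 2533.6

Inverting to quantity form: Ld = 3025.6 - 4W.
Set Ld = Ls: 3025.6 - 4W = 2226.1 + 2.5W, so 799.5 = 6.5W and W* = 123.
From the demand curve, L* = 3025.6 - 4(123) = 2533.6.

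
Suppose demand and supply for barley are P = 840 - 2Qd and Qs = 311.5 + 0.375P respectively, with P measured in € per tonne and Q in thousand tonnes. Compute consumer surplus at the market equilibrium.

Solving each curve for Q: Qd = 420 - 0.5P.
Equating demand and supply, 420 - 0.5P = 311.5 + 0.375P gives 0.875P = 108.5, so P* = 124.
Substitute back: Q* = 420 - 0.5(124) = 358.
Demand choke price (Qd = 0): P = 420/0.5 = 840. Consumer surplus = ½ × (840 - 124) × 358 = 128164.

Consumer surplus = 128164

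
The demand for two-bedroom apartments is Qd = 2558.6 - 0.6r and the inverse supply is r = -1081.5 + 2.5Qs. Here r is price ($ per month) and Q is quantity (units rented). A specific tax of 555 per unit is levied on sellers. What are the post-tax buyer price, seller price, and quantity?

r_b = 2348, r_s = 1793, Q = 1149.8

Rewriting in direct form: Qs = 432.6 + 0.4r.
Sellers keep r_s = r_b - 555 per unit, so supply in terms of the buyer price is Qs = 210.6 + 0.4r_b.
Set Qd = Qs: 2558.6 - 0.6r_b = 210.6 + 0.4r_b, so 2348 = r_b and r_b = 2348.
So r_s = 1793 and the quantity traded is Q = 2558.6 - 0.6(2348) = 1149.8.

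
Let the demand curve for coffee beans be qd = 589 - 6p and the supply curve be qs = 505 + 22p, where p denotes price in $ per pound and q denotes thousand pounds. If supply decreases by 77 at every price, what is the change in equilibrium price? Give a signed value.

The market clears where 589 - 6p = 505 + 22p. Rearranging, 28p = 84, hence p* = 3.
Then q* = 589 - 6(3) = 571.
After the shift, supply is qs = 428 + 22p.
Re-solving, 28p = 161 gives p = 5.75 and q = 554.5.
Δp = 5.75 - 3 = 2.75.

Δp = 2.75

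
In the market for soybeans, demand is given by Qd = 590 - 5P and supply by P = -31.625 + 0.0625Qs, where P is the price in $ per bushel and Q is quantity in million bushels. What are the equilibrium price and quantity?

P* = 4, Q* = 570

Inverting to quantity form: Qs = 506 + 16P.
The market clears where 590 - 5P = 506 + 16P. Rearranging, 21P = 84, hence P* = 4.
Then Q* = 590 - 5(4) = 570.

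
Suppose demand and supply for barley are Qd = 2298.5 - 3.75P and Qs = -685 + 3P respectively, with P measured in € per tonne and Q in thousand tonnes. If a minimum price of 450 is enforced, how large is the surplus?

Evaluating both curves at the floor price 450 gives Qd = 611, Qs = 665.
Surplus = Qs - Qd = 665 - 611 = 54.

Surplus = 54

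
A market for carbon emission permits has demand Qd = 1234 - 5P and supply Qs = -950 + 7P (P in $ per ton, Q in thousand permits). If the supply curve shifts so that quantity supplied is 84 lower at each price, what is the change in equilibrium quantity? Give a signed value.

ΔQ = -35

Set Qd = Qs: 1234 - 5P = -950 + 7P, so 2184 = 12P and P* = 182.
Substitute back: Q* = 1234 - 5(182) = 324.
After the shift, supply is Qs = -1034 + 7P.
Re-solving, 12P = 2268 gives P = 189 and Q = 289.
ΔQ = 289 - 324 = -35.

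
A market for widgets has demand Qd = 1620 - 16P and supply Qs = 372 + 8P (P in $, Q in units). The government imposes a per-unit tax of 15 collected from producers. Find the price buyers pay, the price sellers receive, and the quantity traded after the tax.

P_b = 57, P_s = 42, Q = 708

Producers keep P_s = P_b - 15 per unit, so supply in terms of the buyer price is Qs = 252 + 8P_b.
Equate demand and the shifted supply: 1620 - 16P_b = 252 + 8P_b, giving 24P_b = 1368, so P_b = 57.
Then P_s = 57 - 15 = 42 and Q = 1620 - 16(57) = 708.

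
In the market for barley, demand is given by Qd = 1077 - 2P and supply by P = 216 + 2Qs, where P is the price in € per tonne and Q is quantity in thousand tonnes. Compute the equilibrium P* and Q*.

Inverting to quantity form: Qs = -108 + 0.5P.
The market clears where 1077 - 2P = -108 + 0.5P. Rearranging, 2.5P = 1185, hence P* = 474.
From the demand curve, Q* = 1077 - 2(474) = 129.

P* = 474, Q* = 129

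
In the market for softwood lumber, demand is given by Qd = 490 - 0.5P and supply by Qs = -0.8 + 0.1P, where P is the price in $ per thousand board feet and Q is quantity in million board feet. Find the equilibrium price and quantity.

P* = 818, Q* = 81

The market clears where 490 - 0.5P = -0.8 + 0.1P. Rearranging, 0.6P = 490.8, hence P* = 818.
From the demand curve, Q* = 490 - 0.5(818) = 81.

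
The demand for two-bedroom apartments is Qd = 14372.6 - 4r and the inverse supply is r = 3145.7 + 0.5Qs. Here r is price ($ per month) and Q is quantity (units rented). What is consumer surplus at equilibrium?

Solving each curve for Q: Qs = -6291.4 + 2r.
The market clears where 14372.6 - 4r = -6291.4 + 2r. Rearranging, 6r = 20664, hence r* = 3444.
Then Q* = 14372.6 - 4(3444) = 596.6.
Demand choke price (Qd = 0): r = 14372.6/4 = 3593.15. Consumer surplus = ½ × (3593.15 - 3444) × 596.6 = 44491.445.

Consumer surplus = 44491.445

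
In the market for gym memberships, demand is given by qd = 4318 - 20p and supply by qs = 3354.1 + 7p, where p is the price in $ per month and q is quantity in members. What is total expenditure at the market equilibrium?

Total expenditure = 128662.8

At equilibrium qd = qs, so 4318 - 20p = 3354.1 + 7p; collecting terms, 963.9 = 27p and p* = 35.7.
Plugging p* into demand: q* = 4318 - 20(35.7) = 3604.
Total expenditure = p* × q* = 35.7 × 3604 = 128662.8.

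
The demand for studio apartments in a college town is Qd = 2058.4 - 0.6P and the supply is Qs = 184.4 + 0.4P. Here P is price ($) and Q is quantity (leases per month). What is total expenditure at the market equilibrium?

Total expenditure = 1750316

Equating demand and supply, 2058.4 - 0.6P = 184.4 + 0.4P gives P = 1874, so P* = 1874.
From the demand curve, Q* = 2058.4 - 0.6(1874) = 934.
Total expenditure = P* × Q* = 1874 × 934 = 1750316.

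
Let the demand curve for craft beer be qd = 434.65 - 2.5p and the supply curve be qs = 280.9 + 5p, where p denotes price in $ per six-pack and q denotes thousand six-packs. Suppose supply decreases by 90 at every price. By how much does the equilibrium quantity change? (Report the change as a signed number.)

Δq = -30

Set qd = qs: 434.65 - 2.5p = 280.9 + 5p, so 153.75 = 7.5p and p* = 20.5.
Then q* = 434.65 - 2.5(20.5) = 383.4.
After the shift, supply is qs = 190.9 + 5p.
New equilibrium: 243.75 = 7.5p, so p = 32.5 and q = 353.4.
Δq = 353.4 - 383.4 = -30.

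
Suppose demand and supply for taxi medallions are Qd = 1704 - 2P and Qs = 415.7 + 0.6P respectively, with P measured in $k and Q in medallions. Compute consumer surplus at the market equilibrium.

Consumer surplus = 127092.25

Equating demand and supply, 1704 - 2P = 415.7 + 0.6P gives 2.6P = 1288.3, so P* = 495.5.
Then Q* = 1704 - 2(495.5) = 713.
Demand choke price (Qd = 0): P = 1704/2 = 852. Consumer surplus = ½ × (852 - 495.5) × 713 = 127092.25.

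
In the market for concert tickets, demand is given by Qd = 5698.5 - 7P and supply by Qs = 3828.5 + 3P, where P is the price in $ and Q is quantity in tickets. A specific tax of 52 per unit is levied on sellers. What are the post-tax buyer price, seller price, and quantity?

P_b = 202.6, P_s = 150.6, Q = 4280.3

Sellers keep P_s = P_b - 52 per unit, so supply in terms of the buyer price is Qs = 3672.5 + 3P_b.
Equate demand and the shifted supply: 5698.5 - 7P_b = 3672.5 + 3P_b, giving 10P_b = 2026, so P_b = 202.6.
So P_s = 150.6 and the quantity traded is Q = 5698.5 - 7(202.6) = 4280.3.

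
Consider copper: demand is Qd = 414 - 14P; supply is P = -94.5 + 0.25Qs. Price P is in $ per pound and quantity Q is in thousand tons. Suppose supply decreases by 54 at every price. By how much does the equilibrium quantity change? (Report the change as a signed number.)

ΔQ = -42

Rewriting in direct form: Qs = 378 + 4P.
Set Qd = Qs: 414 - 14P = 378 + 4P, so 36 = 18P and P* = 2.
From the demand curve, Q* = 414 - 14(2) = 386.
After the shift, supply is Qs = 324 + 4P.
The new intersection has 90 = 18P, i.e. P = 5, Q = 344.
ΔQ = 344 - 386 = -42.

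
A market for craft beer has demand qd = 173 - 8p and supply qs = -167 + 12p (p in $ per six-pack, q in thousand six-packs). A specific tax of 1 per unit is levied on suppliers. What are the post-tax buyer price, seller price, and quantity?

p_b = 17.6, p_s = 16.6, q = 32.2

With a tax of 1 on suppliers, they supply based on the net price p_s = p_b - 1, so qs = -179 + 12p_b.
Market clearing requires 173 - 8p_b = -179 + 12p_b; hence 352 = 20p_b and p_b = 17.6.
So p_s = 16.6 and the quantity traded is q = 173 - 8(17.6) = 32.2.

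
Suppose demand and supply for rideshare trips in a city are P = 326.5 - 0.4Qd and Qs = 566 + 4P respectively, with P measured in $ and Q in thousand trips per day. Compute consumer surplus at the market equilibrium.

Solving each curve for Q: Qd = 816.25 - 2.5P.
Equating demand and supply, 816.25 - 2.5P = 566 + 4P gives 6.5P = 250.25, so P* = 38.5.
Then Q* = 816.25 - 2.5(38.5) = 720.
Demand choke price (Qd = 0): P = 816.25/2.5 = 326.5. Consumer surplus = ½ × (326.5 - 38.5) × 720 = 103680.

Consumer surplus = 103680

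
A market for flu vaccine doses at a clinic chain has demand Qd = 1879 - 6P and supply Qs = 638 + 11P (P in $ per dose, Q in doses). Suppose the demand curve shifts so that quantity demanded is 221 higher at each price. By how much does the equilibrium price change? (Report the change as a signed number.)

Equating demand and supply, 1879 - 6P = 638 + 11P gives 17P = 1241, so P* = 73.
Plugging P* into demand: Q* = 1879 - 6(73) = 1441.
After the shift, demand is Qd = 2100 - 6P.
New equilibrium: 1462 = 17P, so P = 86 and Q = 1584.
ΔP = 86 - 73 = 13.

ΔP = 13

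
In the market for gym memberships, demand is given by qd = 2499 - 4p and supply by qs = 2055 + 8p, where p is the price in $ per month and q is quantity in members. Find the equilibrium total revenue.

Set qd = qs: 2499 - 4p = 2055 + 8p, so 444 = 12p and p* = 37.
From the demand curve, q* = 2499 - 4(37) = 2351.
Total revenue = p* × q* = 37 × 2351 = 86987.

Total revenue = 86987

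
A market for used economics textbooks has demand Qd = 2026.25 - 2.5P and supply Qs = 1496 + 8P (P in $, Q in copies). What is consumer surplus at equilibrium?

Consumer surplus = 722000

At equilibrium Qd = Qs, so 2026.25 - 2.5P = 1496 + 8P; collecting terms, 530.25 = 10.5P and P* = 50.5.
Then Q* = 2026.25 - 2.5(50.5) = 1900.
Demand choke price (Qd = 0): P = 2026.25/2.5 = 810.5. Consumer surplus = ½ × (810.5 - 50.5) × 1900 = 722000.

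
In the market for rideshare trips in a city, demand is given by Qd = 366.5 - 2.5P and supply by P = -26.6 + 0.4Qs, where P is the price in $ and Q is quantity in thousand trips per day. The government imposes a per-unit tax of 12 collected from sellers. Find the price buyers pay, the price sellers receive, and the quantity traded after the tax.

In direct form, Qs = 66.5 + 2.5P.
With a tax of 12 on sellers, they supply based on the net price P_s = P_b - 12, so Qs = 36.5 + 2.5P_b.
Market clearing requires 366.5 - 2.5P_b = 36.5 + 2.5P_b; hence 330 = 5P_b and P_b = 66.
Then P_s = 66 - 12 = 54 and Q = 366.5 - 2.5(66) = 201.5.

P_b = 66, P_s = 54, Q = 201.5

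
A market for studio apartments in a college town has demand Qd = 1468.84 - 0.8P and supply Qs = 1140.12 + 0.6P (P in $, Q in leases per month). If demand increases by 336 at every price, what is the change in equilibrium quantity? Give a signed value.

ΔQ = 144

The market clears where 1468.84 - 0.8P = 1140.12 + 0.6P. Rearranging, 1.4P = 328.72, hence P* = 234.8.
From the demand curve, Q* = 1468.84 - 0.8(234.8) = 1281.
After the shift, demand is Qd = 1804.84 - 0.8P.
New equilibrium: 664.72 = 1.4P, so P = 474.8 and Q = 1425.
ΔQ = 1425 - 1281 = 144.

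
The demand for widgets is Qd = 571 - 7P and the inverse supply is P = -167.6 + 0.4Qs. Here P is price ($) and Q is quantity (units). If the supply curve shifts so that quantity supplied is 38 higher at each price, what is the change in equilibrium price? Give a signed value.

In direct form, Qs = 419 + 2.5P.
Equating demand and supply, 571 - 7P = 419 + 2.5P gives 9.5P = 152, so P* = 16.
Substitute back: Q* = 571 - 7(16) = 459.
After the shift, supply is Qs = 457 + 2.5P.
The new intersection has 114 = 9.5P, i.e. P = 12, Q = 487.
ΔP = 12 - 16 = -4.

ΔP = -4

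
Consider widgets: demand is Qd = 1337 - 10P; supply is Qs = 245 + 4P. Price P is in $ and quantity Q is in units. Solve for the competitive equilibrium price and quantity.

P* = 78, Q* = 557

Equating demand and supply, 1337 - 10P = 245 + 4P gives 14P = 1092, so P* = 78.
Substitute back: Q* = 1337 - 10(78) = 557.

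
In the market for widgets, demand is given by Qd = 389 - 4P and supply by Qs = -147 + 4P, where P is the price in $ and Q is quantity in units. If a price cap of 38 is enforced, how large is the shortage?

Shortage = 232

At P = 38: Qd = 237 and Qs = 5.
Shortage = Qd - Qs = 237 - 5 = 232.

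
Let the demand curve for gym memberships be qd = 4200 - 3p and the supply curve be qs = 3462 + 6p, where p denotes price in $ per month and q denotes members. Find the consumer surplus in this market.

Consumer surplus = 2605686

Equating demand and supply, 4200 - 3p = 3462 + 6p gives 9p = 738, so p* = 82.
Substitute back: q* = 4200 - 3(82) = 3954.
Demand choke price (qd = 0): p = 4200/3 = 1400. Consumer surplus = ½ × (1400 - 82) × 3954 = 2605686.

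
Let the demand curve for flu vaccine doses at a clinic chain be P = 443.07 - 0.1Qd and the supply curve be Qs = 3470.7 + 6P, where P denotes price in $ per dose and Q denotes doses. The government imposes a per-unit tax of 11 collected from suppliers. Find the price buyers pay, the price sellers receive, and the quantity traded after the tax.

P_b = 64.125, P_s = 53.125, Q = 3789.45

Inverting to quantity form: Qd = 4430.7 - 10P.
With a tax of 11 on suppliers, they supply based on the net price P_s = P_b - 11, so Qs = 3404.7 + 6P_b.
Equate demand and the shifted supply: 4430.7 - 10P_b = 3404.7 + 6P_b, giving 16P_b = 1026, so P_b = 64.125.
So P_s = 53.125 and the quantity traded is Q = 4430.7 - 10(64.125) = 3789.45.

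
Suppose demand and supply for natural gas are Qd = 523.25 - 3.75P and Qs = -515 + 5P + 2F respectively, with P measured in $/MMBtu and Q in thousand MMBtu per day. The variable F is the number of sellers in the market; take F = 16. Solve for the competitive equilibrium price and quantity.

P* = 115, Q* = 92

With F = 16, supply is Qs = -483 + 5P.
The market clears where 523.25 - 3.75P = -483 + 5P. Rearranging, 8.75P = 1006.25, hence P* = 115.
Plugging P* into demand: Q* = 523.25 - 3.75(115) = 92.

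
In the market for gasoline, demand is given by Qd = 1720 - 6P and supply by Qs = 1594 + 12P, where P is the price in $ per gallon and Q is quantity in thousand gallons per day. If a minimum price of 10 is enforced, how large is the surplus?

Surplus = 54

Evaluating both curves at the floor price 10 gives Qd = 1660, Qs = 1714.
Surplus = Qs - Qd = 1714 - 1660 = 54.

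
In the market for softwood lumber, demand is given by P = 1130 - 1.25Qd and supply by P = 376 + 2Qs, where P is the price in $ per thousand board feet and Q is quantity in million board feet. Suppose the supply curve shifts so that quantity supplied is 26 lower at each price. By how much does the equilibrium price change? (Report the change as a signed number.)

Rewriting in direct form: Qd = 904 - 0.8P and Qs = -188 + 0.5P.
The market clears where 904 - 0.8P = -188 + 0.5P. Rearranging, 1.3P = 1092, hence P* = 840.
Substitute back: Q* = 904 - 0.8(840) = 232.
After the shift, supply is Qs = -214 + 0.5P.
New equilibrium: 1118 = 1.3P, so P = 860 and Q = 216.
ΔP = 860 - 840 = 20.

ΔP = 20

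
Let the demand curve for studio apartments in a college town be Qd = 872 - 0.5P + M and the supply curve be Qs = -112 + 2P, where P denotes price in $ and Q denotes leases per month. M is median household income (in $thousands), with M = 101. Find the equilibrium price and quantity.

With M = 101, demand is Qd = 973 - 0.5P.
Equating demand and supply, 973 - 0.5P = -112 + 2P gives 2.5P = 1085, so P* = 434.
Plugging P* into demand: Q* = 973 - 0.5(434) = 756.

P* = 434, Q* = 756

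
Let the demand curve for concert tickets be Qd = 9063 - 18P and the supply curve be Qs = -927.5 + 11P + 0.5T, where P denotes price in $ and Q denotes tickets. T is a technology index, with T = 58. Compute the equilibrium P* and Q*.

With T = 58, supply is Qs = -898.5 + 11P.
Equating demand and supply, 9063 - 18P = -898.5 + 11P gives 29P = 9961.5, so P* = 343.5.
Then Q* = 9063 - 18(343.5) = 2880.

P* = 343.5, Q* = 2880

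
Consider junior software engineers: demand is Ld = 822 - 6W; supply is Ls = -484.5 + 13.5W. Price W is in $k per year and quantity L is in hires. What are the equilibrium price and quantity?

W* = 67, L* = 420

Set Ld = Ls: 822 - 6W = -484.5 + 13.5W, so 1306.5 = 19.5W and W* = 67.
From the demand curve, L* = 822 - 6(67) = 420.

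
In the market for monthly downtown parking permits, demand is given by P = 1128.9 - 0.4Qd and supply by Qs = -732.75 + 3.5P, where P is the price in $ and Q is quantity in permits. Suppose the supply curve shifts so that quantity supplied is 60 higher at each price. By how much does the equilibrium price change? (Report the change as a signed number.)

ΔP = -10

Rewriting in direct form: Qd = 2822.25 - 2.5P.
Equating demand and supply, 2822.25 - 2.5P = -732.75 + 3.5P gives 6P = 3555, so P* = 592.5.
From the demand curve, Q* = 2822.25 - 2.5(592.5) = 1341.
After the shift, supply is Qs = -672.75 + 3.5P.
New equilibrium: 3495 = 6P, so P = 582.5 and Q = 1366.
ΔP = 582.5 - 592.5 = -10.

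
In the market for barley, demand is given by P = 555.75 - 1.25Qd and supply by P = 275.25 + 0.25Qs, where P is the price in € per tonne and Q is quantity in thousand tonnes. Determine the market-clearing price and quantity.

P* = 322, Q* = 187

Inverting to quantity form: Qd = 444.6 - 0.8P and Qs = -1101 + 4P.
Set Qd = Qs: 444.6 - 0.8P = -1101 + 4P, so 1545.6 = 4.8P and P* = 322.
Plugging P* into demand: Q* = 444.6 - 0.8(322) = 187.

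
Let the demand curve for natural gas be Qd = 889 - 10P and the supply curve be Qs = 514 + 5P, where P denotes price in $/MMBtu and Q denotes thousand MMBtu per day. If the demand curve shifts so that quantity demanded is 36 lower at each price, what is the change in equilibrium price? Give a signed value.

Set Qd = Qs: 889 - 10P = 514 + 5P, so 375 = 15P and P* = 25.
Substitute back: Q* = 889 - 10(25) = 639.
After the shift, demand is Qd = 853 - 10P.
Re-solving, 15P = 339 gives P = 22.6 and Q = 627.
ΔP = 22.6 - 25 = -2.4.

ΔP = -2.4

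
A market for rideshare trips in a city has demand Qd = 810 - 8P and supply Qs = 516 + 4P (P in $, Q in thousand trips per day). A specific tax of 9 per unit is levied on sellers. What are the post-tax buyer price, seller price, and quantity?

P_b = 27.5, P_s = 18.5, Q = 590

With a tax of 9 on sellers, they supply based on the net price P_s = P_b - 9, so Qs = 480 + 4P_b.
Equate demand and the shifted supply: 810 - 8P_b = 480 + 4P_b, giving 12P_b = 330, so P_b = 27.5.
So P_s = 18.5 and the quantity traded is Q = 810 - 8(27.5) = 590.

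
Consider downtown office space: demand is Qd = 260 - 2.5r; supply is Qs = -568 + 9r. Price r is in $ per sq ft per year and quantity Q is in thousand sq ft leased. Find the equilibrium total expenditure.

Equating demand and supply, 260 - 2.5r = -568 + 9r gives 11.5r = 828, so r* = 72.
From the demand curve, Q* = 260 - 2.5(72) = 80.
Total expenditure = r* × Q* = 72 × 80 = 5760.

Total expenditure = 5760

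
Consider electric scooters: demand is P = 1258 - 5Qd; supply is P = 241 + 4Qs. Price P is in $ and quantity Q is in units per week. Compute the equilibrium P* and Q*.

P* = 693, Q* = 113

Solving each curve for Q: Qd = 251.6 - 0.2P and Qs = -60.25 + 0.25P.
At equilibrium Qd = Qs, so 251.6 - 0.2P = -60.25 + 0.25P; collecting terms, 311.85 = 0.45P and P* = 693.
From the demand curve, Q* = 251.6 - 0.2(693) = 113.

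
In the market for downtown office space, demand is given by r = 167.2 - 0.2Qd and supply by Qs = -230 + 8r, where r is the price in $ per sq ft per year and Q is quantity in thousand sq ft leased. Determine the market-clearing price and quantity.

Solving each curve for Q: Qd = 836 - 5r.
Equating demand and supply, 836 - 5r = -230 + 8r gives 13r = 1066, so r* = 82.
Substitute back: Q* = 836 - 5(82) = 426.

r* = 82, Q* = 426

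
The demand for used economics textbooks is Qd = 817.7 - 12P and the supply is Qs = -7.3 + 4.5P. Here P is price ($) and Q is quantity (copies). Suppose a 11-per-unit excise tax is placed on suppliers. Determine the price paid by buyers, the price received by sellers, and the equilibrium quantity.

With a tax of 11 on suppliers, they supply based on the net price P_s = P_b - 11, so Qs = -56.8 + 4.5P_b.
Market clearing requires 817.7 - 12P_b = -56.8 + 4.5P_b; hence 874.5 = 16.5P_b and P_b = 53.
Then P_s = 53 - 11 = 42 and Q = 817.7 - 12(53) = 181.7.

P_b = 53, P_s = 42, Q = 181.7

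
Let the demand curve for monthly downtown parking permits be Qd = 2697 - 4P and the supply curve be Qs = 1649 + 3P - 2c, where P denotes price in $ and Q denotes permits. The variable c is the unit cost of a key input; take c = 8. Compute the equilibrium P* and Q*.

P* = 152, Q* = 2089

With c = 8, supply is Qs = 1633 + 3P.
At equilibrium Qd = Qs, so 2697 - 4P = 1633 + 3P; collecting terms, 1064 = 7P and P* = 152.
Plugging P* into demand: Q* = 2697 - 4(152) = 2089.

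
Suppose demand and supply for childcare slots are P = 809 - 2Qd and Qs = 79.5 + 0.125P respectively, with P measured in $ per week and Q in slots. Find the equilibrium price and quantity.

In direct form, Qd = 404.5 - 0.5P.
Equating demand and supply, 404.5 - 0.5P = 79.5 + 0.125P gives 0.625P = 325, so P* = 520.
Plugging P* into demand: Q* = 404.5 - 0.5(520) = 144.5.

P* = 520, Q* = 144.5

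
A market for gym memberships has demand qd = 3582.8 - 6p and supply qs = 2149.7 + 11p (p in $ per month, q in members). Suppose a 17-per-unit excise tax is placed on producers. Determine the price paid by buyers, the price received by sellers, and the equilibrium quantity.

The tax drives a wedge p_b - p_s = 17. Substituting p_s = p_b - 17 into supply: qs = 1962.7 + 11p_b.
Market clearing requires 3582.8 - 6p_b = 1962.7 + 11p_b; hence 1620.1 = 17p_b and p_b = 95.3.
So p_s = 78.3 and the quantity traded is q = 3582.8 - 6(95.3) = 3011.

p_b = 95.3, p_s = 78.3, q = 3011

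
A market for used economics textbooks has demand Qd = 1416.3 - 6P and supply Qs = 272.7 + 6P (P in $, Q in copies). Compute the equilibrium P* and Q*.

P* = 95.3, Q* = 844.5

At equilibrium Qd = Qs, so 1416.3 - 6P = 272.7 + 6P; collecting terms, 1143.6 = 12P and P* = 95.3.
Plugging P* into demand: Q* = 1416.3 - 6(95.3) = 844.5.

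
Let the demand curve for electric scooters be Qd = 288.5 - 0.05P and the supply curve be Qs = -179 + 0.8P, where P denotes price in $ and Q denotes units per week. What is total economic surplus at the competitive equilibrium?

Total surplus = 723785.625

Set Qd = Qs: 288.5 - 0.05P = -179 + 0.8P, so 467.5 = 0.85P and P* = 550.
Then Q* = 288.5 - 0.05(550) = 261.
Demand choke price = 5770; supply choke price = 223.75. CS = ½(5770 - 550)(261) = 681210; PS = ½(550 - 223.75)(261) = 42575.625. Total surplus = 723785.625.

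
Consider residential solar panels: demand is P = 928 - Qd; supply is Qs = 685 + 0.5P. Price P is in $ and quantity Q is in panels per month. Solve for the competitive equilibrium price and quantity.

Inverting to quantity form: Qd = 928 - P.
Set Qd = Qs: 928 - P = 685 + 0.5P, so 243 = 1.5P and P* = 162.
Substitute back: Q* = 928 - 162 = 766.

P* = 162, Q* = 766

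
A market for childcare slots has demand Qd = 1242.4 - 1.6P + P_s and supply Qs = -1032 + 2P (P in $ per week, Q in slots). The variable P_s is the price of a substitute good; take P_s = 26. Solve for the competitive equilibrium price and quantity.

P* = 639, Q* = 246

With P_s = 26, demand is Qd = 1268.4 - 1.6P.
At equilibrium Qd = Qs, so 1268.4 - 1.6P = -1032 + 2P; collecting terms, 2300.4 = 3.6P and P* = 639.
Substitute back: Q* = 1268.4 - 1.6(639) = 246.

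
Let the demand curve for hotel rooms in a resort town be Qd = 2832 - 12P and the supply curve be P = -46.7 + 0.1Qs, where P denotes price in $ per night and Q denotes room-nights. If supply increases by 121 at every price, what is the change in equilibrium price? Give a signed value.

ΔP = -5.5

Solving each curve for Q: Qs = 467 + 10P.
At equilibrium Qd = Qs, so 2832 - 12P = 467 + 10P; collecting terms, 2365 = 22P and P* = 107.5.
From the demand curve, Q* = 2832 - 12(107.5) = 1542.
After the shift, supply is Qs = 588 + 10P.
The new intersection has 2244 = 22P, i.e. P = 102, Q = 1608.
ΔP = 102 - 107.5 = -5.5.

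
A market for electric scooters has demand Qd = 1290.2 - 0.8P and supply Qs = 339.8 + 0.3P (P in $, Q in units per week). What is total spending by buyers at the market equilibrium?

Set Qd = Qs: 1290.2 - 0.8P = 339.8 + 0.3P, so 950.4 = 1.1P and P* = 864.
Then Q* = 1290.2 - 0.8(864) = 599.
Total spending by buyers = P* × Q* = 864 × 599 = 517536.

Total spending by buyers = 517536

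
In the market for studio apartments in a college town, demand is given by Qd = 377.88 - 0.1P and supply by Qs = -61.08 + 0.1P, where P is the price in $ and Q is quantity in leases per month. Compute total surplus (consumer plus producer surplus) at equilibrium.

Set Qd = Qs: 377.88 - 0.1P = -61.08 + 0.1P, so 438.96 = 0.2P and P* = 2194.8.
Plugging P* into demand: Q* = 377.88 - 0.1(2194.8) = 158.4.
Demand choke price = 3778.8; supply choke price = 610.8. CS = ½(3778.8 - 2194.8)(158.4) = 125452.8; PS = ½(2194.8 - 610.8)(158.4) = 125452.8. Total surplus = 250905.6.

Total surplus = 250905.6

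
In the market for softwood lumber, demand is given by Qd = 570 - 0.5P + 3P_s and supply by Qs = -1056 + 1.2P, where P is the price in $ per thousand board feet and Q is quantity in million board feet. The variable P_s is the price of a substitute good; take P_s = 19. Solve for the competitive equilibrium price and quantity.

P* = 990, Q* = 132

With P_s = 19, demand is Qd = 627 - 0.5P.
Set Qd = Qs: 627 - 0.5P = -1056 + 1.2P, so 1683 = 1.7P and P* = 990.
Plugging P* into demand: Q* = 627 - 0.5(990) = 132.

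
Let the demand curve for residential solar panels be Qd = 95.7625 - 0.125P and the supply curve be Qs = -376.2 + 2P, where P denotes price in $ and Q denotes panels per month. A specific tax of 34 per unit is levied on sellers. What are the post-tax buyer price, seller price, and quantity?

Sellers keep P_s = P_b - 34 per unit, so supply in terms of the buyer price is Qs = -444.2 + 2P_b.
Market clearing requires 95.7625 - 0.125P_b = -444.2 + 2P_b; hence 539.9625 = 2.125P_b and P_b = 254.1.
Then P_s = 254.1 - 34 = 220.1 and Q = 95.7625 - 0.125(254.1) = 64.

P_b = 254.1, P_s = 220.1, Q = 64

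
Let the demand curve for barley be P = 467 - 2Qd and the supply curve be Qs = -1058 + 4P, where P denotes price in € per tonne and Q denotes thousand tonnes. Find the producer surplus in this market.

Producer surplus = 1012.5

In direct form, Qd = 233.5 - 0.5P.
At equilibrium Qd = Qs, so 233.5 - 0.5P = -1058 + 4P; collecting terms, 1291.5 = 4.5P and P* = 287.
Substitute back: Q* = 233.5 - 0.5(287) = 90.
Supply choke price (Qs = 0): P = 264.5. Producer surplus = ½ × (287 - 264.5) × 90 = 1012.5.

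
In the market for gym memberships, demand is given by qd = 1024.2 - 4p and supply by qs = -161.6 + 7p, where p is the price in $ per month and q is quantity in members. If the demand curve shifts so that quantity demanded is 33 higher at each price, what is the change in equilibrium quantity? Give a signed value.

Δq = 21

At equilibrium qd = qs, so 1024.2 - 4p = -161.6 + 7p; collecting terms, 1185.8 = 11p and p* = 107.8.
Plugging p* into demand: q* = 1024.2 - 4(107.8) = 593.
After the shift, demand is qd = 1057.2 - 4p.
Re-solving, 11p = 1218.8 gives p = 110.8 and q = 614.
Δq = 614 - 593 = 21.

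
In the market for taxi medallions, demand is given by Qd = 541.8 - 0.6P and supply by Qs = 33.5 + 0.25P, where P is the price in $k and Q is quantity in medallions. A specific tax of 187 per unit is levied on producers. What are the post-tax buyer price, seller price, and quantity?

The tax drives a wedge P_b - P_s = 187. Substituting P_s = P_b - 187 into supply: Qs = -13.25 + 0.25P_b.
Equate demand and the shifted supply: 541.8 - 0.6P_b = -13.25 + 0.25P_b, giving 0.85P_b = 555.05, so P_b = 653.
Then P_s = 653 - 187 = 466 and Q = 541.8 - 0.6(653) = 150.

P_b = 653, P_s = 466, Q = 150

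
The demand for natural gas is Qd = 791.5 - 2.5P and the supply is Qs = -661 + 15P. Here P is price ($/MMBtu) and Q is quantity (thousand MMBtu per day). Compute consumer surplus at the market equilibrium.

Consumer surplus = 68211.2

The market clears where 791.5 - 2.5P = -661 + 15P. Rearranging, 17.5P = 1452.5, hence P* = 83.
From the demand curve, Q* = 791.5 - 2.5(83) = 584.
Demand choke price (Qd = 0): P = 791.5/2.5 = 316.6. Consumer surplus = ½ × (316.6 - 83) × 584 = 68211.2.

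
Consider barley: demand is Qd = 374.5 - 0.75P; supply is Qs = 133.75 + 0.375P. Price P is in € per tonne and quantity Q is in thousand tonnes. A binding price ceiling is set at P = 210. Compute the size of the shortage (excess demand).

With P fixed at 210, quantity demanded is 217 and quantity supplied is 212.5.
Shortage = Qd - Qs = 217 - 212.5 = 4.5.

Shortage = 4.5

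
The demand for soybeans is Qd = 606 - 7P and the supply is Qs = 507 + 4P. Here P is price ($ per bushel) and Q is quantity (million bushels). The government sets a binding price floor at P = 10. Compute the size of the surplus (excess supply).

With P fixed at 10, quantity demanded is 536 and quantity supplied is 547.
Surplus = Qs - Qd = 547 - 536 = 11.

Surplus = 11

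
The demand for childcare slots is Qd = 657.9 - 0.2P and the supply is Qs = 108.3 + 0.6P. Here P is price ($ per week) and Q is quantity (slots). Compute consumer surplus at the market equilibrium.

Set Qd = Qs: 657.9 - 0.2P = 108.3 + 0.6P, so 549.6 = 0.8P and P* = 687.
From the demand curve, Q* = 657.9 - 0.2(687) = 520.5.
Demand choke price (Qd = 0): P = 657.9/0.2 = 3289.5. Consumer surplus = ½ × (3289.5 - 687) × 520.5 = 677300.625.

Consumer surplus = 677300.625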